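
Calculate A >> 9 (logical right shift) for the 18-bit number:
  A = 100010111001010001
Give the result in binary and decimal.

Logical shift right by 9: drop the bottom 9 bit(s), prepend 9 zero(s) on the left.
  100010111001010001  ->  keep [100010111], discard [001010001], prepend 000000000
= 000000000100010111

Answer: 000000000100010111 (279)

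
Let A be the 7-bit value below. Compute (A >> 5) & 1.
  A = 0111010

Bit 5 is the 6th from the right.
  0111010
   ^
That bit is 1.

Answer: 1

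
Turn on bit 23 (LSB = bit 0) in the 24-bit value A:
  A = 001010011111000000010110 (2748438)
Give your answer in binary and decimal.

Mask = 1 << 23 = 100000000000000000000000
Bit 23 of A is 0, so OR-ing with the mask flips it to 1.
  001010011111000000010110
| 100000000000000000000000
--------------------------
  101010011111000000010110

Answer: 101010011111000000010110 (11137046)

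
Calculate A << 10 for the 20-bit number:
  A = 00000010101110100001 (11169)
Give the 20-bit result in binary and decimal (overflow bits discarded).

Shift left by 10: drop the top 10 bit(s), append 10 zero(s) on the right.
  00000010101110100001  ->  discard [0000001010], keep [1110100001], append 0000000000
= 11101000010000000000

Answer: 11101000010000000000 (951296)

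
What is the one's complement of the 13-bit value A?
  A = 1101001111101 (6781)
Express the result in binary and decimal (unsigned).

Flip each bit (0->1, 1->0):
  1101001111101
  0010110000010

Answer: 0010110000010 (1410)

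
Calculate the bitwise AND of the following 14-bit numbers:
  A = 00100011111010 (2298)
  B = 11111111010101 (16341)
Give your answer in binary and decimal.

Apply & to each column (1 only where both bits are 1):
  00100011111010
& 11111111010101
----------------
  00100011010000

Answer: 00100011010000 (2256)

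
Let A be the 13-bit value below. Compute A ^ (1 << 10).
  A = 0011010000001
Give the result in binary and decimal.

Mask = 1 << 10 = 0010000000000
Bit 10 of A is 1; XOR with the mask flips it to 0.
  0011010000001
^ 0010000000000
---------------
  0001010000001

Answer: 0001010000001 (641)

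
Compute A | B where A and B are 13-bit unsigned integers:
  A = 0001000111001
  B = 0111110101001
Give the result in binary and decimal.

Apply | to each column (1 where either bit is 1):
  0001000111001
| 0111110101001
---------------
  0111110111001

Answer: 0111110111001 (4025)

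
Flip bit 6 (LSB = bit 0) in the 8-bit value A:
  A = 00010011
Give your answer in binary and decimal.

Mask = 1 << 6 = 01000000
Bit 6 of A is 0; XOR with the mask flips it to 1.
  00010011
^ 01000000
----------
  01010011

Answer: 01010011 (83)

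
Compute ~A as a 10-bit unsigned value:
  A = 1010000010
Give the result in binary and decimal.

Flip each bit (0->1, 1->0):
  1010000010
  0101111101

Answer: 0101111101 (381)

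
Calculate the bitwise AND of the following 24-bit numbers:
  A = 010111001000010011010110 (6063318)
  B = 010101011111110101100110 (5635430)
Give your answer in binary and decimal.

Apply & to each column (1 only where both bits are 1):
  010111001000010011010110
& 010101011111110101100110
--------------------------
  010101001000010001000110

Answer: 010101001000010001000110 (5538886)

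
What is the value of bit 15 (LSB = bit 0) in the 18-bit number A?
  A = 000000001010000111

Bit 15 is the 16th from the right.
  000000001010000111
    ^
That bit is 0.

Answer: 0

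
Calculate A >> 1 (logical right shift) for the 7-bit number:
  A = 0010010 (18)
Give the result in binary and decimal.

Logical shift right by 1: drop the bottom 1 bit(s), prepend 1 zero(s) on the left.
  0010010  ->  keep [001001], discard [0], prepend 0
= 0001001

Answer: 0001001 (9)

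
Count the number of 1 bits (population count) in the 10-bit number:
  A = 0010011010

0010011010
1-bits at positions (from bit 0 = LSB): 1, 3, 4, 7
Count = 4

Answer: 4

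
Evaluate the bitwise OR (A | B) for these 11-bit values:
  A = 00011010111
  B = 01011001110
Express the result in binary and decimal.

Apply | to each column (1 where either bit is 1):
  00011010111
| 01011001110
-------------
  01011011111

Answer: 01011011111 (735)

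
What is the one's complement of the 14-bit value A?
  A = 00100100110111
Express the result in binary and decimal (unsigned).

Flip each bit (0->1, 1->0):
  00100100110111
  11011011001000

Answer: 11011011001000 (14024)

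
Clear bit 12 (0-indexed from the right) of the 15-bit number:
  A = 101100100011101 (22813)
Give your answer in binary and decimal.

Mask = ~(1 << 12) = 110111111111111
Bit 12 of A is 1, so AND-ing with the mask clears it to 0.
  101100100011101
& 110111111111111
-----------------
  100100100011101

Answer: 100100100011101 (18717)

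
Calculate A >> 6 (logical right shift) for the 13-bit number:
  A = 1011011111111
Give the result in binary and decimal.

Logical shift right by 6: drop the bottom 6 bit(s), prepend 6 zero(s) on the left.
  1011011111111  ->  keep [1011011], discard [111111], prepend 000000
= 0000001011011

Answer: 0000001011011 (91)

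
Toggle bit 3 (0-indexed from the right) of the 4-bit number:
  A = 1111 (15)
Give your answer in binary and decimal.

Mask = 1 << 3 = 1000
Bit 3 of A is 1; XOR with the mask flips it to 0.
  1111
^ 1000
------
  0111

Answer: 0111 (7)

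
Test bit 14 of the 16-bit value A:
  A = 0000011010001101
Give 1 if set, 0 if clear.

Bit 14 is the 15th from the right.
  0000011010001101
   ^
That bit is 0.

Answer: 0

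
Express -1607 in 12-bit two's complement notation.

1. Binary of +1607:  011001000111
2. Invert bits:     100110111000
3. Add 1:           100110111001

Answer: 100110111001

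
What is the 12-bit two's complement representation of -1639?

1. Binary of +1639:  011001100111
2. Invert bits:     100110011000
3. Add 1:           100110011001

Answer: 100110011001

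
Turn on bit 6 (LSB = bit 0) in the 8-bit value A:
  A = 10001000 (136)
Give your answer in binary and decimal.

Mask = 1 << 6 = 01000000
Bit 6 of A is 0, so OR-ing with the mask flips it to 1.
  10001000
| 01000000
----------
  11001000

Answer: 11001000 (200)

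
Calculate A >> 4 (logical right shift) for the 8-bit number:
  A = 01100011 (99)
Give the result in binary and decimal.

Logical shift right by 4: drop the bottom 4 bit(s), prepend 4 zero(s) on the left.
  01100011  ->  keep [0110], discard [0011], prepend 0000
= 00000110

Answer: 00000110 (6)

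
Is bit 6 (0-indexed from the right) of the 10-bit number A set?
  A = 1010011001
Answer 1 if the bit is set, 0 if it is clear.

Bit 6 is the 7th from the right.
  1010011001
     ^
That bit is 0.

Answer: 0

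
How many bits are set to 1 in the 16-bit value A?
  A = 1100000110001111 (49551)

1100000110001111
1-bits at positions (from bit 0 = LSB): 0, 1, 2, 3, 7, 8, 14, 15
Count = 8

Answer: 8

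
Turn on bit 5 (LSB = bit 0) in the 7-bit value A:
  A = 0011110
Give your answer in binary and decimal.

Mask = 1 << 5 = 0100000
Bit 5 of A is 0, so OR-ing with the mask flips it to 1.
  0011110
| 0100000
---------
  0111110

Answer: 0111110 (62)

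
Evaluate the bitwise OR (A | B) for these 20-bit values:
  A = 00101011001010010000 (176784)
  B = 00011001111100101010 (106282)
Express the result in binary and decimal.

Apply | to each column (1 where either bit is 1):
  00101011001010010000
| 00011001111100101010
----------------------
  00111011111110111010

Answer: 00111011111110111010 (245690)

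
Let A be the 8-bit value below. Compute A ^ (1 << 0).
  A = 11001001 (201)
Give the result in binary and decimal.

Mask = 1 << 0 = 00000001
Bit 0 of A is 1; XOR with the mask flips it to 0.
  11001001
^ 00000001
----------
  11001000

Answer: 11001000 (200)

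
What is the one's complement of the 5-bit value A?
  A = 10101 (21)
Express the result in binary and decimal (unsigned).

Flip each bit (0->1, 1->0):
  10101
  01010

Answer: 01010 (10)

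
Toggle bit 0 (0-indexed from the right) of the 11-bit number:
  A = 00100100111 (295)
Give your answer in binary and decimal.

Mask = 1 << 0 = 00000000001
Bit 0 of A is 1; XOR with the mask flips it to 0.
  00100100111
^ 00000000001
-------------
  00100100110

Answer: 00100100110 (294)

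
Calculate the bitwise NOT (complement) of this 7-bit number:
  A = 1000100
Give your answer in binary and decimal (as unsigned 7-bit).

Flip each bit (0->1, 1->0):
  1000100
  0111011

Answer: 0111011 (59)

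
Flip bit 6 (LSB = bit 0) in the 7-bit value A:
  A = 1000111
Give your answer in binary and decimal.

Mask = 1 << 6 = 1000000
Bit 6 of A is 1; XOR with the mask flips it to 0.
  1000111
^ 1000000
---------
  0000111

Answer: 0000111 (7)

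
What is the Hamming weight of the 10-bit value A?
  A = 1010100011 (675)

1010100011
1-bits at positions (from bit 0 = LSB): 0, 1, 5, 7, 9
Count = 5

Answer: 5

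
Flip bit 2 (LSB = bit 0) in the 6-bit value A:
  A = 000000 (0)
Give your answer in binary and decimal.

Mask = 1 << 2 = 000100
Bit 2 of A is 0; XOR with the mask flips it to 1.
  000000
^ 000100
--------
  000100

Answer: 000100 (4)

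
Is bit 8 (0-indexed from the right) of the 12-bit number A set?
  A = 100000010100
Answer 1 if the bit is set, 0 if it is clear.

Bit 8 is the 9th from the right.
  100000010100
     ^
That bit is 0.

Answer: 0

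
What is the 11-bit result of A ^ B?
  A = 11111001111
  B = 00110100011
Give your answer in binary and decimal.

Apply ^ to each column (1 where bits differ):
  11111001111
^ 00110100011
-------------
  11001101100

Answer: 11001101100 (1644)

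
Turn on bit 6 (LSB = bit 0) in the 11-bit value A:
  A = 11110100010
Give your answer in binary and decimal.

Mask = 1 << 6 = 00001000000
Bit 6 of A is 0, so OR-ing with the mask flips it to 1.
  11110100010
| 00001000000
-------------
  11111100010

Answer: 11111100010 (2018)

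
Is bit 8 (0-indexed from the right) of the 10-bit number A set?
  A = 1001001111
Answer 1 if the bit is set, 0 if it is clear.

Bit 8 is the 9th from the right.
  1001001111
   ^
That bit is 0.

Answer: 0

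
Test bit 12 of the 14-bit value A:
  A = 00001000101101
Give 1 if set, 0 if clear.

Bit 12 is the 13th from the right.
  00001000101101
   ^
That bit is 0.

Answer: 0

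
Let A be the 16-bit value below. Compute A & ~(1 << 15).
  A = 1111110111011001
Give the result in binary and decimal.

Mask = ~(1 << 15) = 0111111111111111
Bit 15 of A is 1, so AND-ing with the mask clears it to 0.
  1111110111011001
& 0111111111111111
------------------
  0111110111011001

Answer: 0111110111011001 (32217)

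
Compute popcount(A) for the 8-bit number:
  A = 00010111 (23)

00010111
1-bits at positions (from bit 0 = LSB): 0, 1, 2, 4
Count = 4

Answer: 4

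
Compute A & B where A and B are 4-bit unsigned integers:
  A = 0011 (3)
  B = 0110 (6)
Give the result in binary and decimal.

Apply & to each column (1 only where both bits are 1):
  0011
& 0110
------
  0010

Answer: 0010 (2)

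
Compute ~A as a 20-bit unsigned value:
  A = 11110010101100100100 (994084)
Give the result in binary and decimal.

Flip each bit (0->1, 1->0):
  11110010101100100100
  00001101010011011011

Answer: 00001101010011011011 (54491)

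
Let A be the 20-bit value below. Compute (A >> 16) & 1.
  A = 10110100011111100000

Bit 16 is the 17th from the right.
  10110100011111100000
     ^
That bit is 1.

Answer: 1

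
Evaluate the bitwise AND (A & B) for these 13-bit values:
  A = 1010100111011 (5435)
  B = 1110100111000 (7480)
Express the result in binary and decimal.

Apply & to each column (1 only where both bits are 1):
  1010100111011
& 1110100111000
---------------
  1010100111000

Answer: 1010100111000 (5432)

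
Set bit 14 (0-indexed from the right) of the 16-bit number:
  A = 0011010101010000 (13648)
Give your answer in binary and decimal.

Mask = 1 << 14 = 0100000000000000
Bit 14 of A is 0, so OR-ing with the mask flips it to 1.
  0011010101010000
| 0100000000000000
------------------
  0111010101010000

Answer: 0111010101010000 (30032)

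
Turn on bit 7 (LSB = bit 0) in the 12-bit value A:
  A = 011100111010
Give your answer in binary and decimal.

Mask = 1 << 7 = 000010000000
Bit 7 of A is 0, so OR-ing with the mask flips it to 1.
  011100111010
| 000010000000
--------------
  011110111010

Answer: 011110111010 (1978)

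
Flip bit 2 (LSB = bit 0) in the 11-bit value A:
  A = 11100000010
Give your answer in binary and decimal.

Mask = 1 << 2 = 00000000100
Bit 2 of A is 0; XOR with the mask flips it to 1.
  11100000010
^ 00000000100
-------------
  11100000110

Answer: 11100000110 (1798)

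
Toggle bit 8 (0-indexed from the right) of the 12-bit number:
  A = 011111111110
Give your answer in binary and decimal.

Mask = 1 << 8 = 000100000000
Bit 8 of A is 1; XOR with the mask flips it to 0.
  011111111110
^ 000100000000
--------------
  011011111110

Answer: 011011111110 (1790)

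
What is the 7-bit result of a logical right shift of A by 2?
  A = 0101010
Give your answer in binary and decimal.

Logical shift right by 2: drop the bottom 2 bit(s), prepend 2 zero(s) on the left.
  0101010  ->  keep [01010], discard [10], prepend 00
= 0001010

Answer: 0001010 (10)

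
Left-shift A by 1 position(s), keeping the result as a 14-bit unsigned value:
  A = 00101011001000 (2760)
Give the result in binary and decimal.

Shift left by 1: drop the top 1 bit(s), append 1 zero(s) on the right.
  00101011001000  ->  discard [0], keep [0101011001000], append 0
= 01010110010000

Answer: 01010110010000 (5520)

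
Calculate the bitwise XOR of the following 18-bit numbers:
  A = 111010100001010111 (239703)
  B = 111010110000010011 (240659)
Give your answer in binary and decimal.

Apply ^ to each column (1 where bits differ):
  111010100001010111
^ 111010110000010011
--------------------
  000000010001000100

Answer: 000000010001000100 (1092)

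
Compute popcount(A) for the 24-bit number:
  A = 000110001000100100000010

000110001000100100000010
1-bits at positions (from bit 0 = LSB): 1, 8, 11, 15, 19, 20
Count = 6

Answer: 6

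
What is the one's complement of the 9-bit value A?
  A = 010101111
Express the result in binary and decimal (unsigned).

Flip each bit (0->1, 1->0):
  010101111
  101010000

Answer: 101010000 (336)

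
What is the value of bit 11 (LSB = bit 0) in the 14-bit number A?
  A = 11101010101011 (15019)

Bit 11 is the 12th from the right.
  11101010101011
    ^
That bit is 1.

Answer: 1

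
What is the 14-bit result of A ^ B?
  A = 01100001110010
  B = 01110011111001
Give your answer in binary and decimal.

Apply ^ to each column (1 where bits differ):
  01100001110010
^ 01110011111001
----------------
  00010010001011

Answer: 00010010001011 (1163)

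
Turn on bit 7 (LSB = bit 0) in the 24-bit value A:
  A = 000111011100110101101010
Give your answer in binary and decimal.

Mask = 1 << 7 = 000000000000000010000000
Bit 7 of A is 0, so OR-ing with the mask flips it to 1.
  000111011100110101101010
| 000000000000000010000000
--------------------------
  000111011100110111101010

Answer: 000111011100110111101010 (1953258)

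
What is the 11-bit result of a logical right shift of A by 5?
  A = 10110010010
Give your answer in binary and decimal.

Logical shift right by 5: drop the bottom 5 bit(s), prepend 5 zero(s) on the left.
  10110010010  ->  keep [101100], discard [10010], prepend 00000
= 00000101100

Answer: 00000101100 (44)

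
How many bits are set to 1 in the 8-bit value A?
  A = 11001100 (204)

11001100
1-bits at positions (from bit 0 = LSB): 2, 3, 6, 7
Count = 4

Answer: 4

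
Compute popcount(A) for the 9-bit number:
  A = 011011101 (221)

011011101
1-bits at positions (from bit 0 = LSB): 0, 2, 3, 4, 6, 7
Count = 6

Answer: 6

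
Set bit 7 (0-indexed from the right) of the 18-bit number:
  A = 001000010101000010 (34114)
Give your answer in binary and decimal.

Mask = 1 << 7 = 000000000010000000
Bit 7 of A is 0, so OR-ing with the mask flips it to 1.
  001000010101000010
| 000000000010000000
--------------------
  001000010111000010

Answer: 001000010111000010 (34242)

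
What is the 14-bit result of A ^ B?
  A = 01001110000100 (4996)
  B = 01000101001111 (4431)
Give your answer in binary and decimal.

Apply ^ to each column (1 where bits differ):
  01001110000100
^ 01000101001111
----------------
  00001011001011

Answer: 00001011001011 (715)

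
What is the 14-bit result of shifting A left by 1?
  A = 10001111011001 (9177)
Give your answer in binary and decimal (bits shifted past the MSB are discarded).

Shift left by 1: drop the top 1 bit(s), append 1 zero(s) on the right.
  10001111011001  ->  discard [1], keep [0001111011001], append 0
= 00011110110010

Answer: 00011110110010 (1970)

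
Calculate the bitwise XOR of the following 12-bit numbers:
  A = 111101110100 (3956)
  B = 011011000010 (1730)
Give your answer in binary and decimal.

Apply ^ to each column (1 where bits differ):
  111101110100
^ 011011000010
--------------
  100110110110

Answer: 100110110110 (2486)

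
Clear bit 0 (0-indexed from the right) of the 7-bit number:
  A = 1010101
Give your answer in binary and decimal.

Mask = ~(1 << 0) = 1111110
Bit 0 of A is 1, so AND-ing with the mask clears it to 0.
  1010101
& 1111110
---------
  1010100

Answer: 1010100 (84)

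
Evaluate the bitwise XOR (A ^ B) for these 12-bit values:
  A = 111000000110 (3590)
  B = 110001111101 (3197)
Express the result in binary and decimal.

Apply ^ to each column (1 where bits differ):
  111000000110
^ 110001111101
--------------
  001001111011

Answer: 001001111011 (635)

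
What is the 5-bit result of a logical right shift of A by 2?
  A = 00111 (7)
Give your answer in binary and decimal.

Logical shift right by 2: drop the bottom 2 bit(s), prepend 2 zero(s) on the left.
  00111  ->  keep [001], discard [11], prepend 00
= 00001

Answer: 00001 (1)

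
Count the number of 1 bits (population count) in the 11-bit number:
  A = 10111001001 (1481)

10111001001
1-bits at positions (from bit 0 = LSB): 0, 3, 6, 7, 8, 10
Count = 6

Answer: 6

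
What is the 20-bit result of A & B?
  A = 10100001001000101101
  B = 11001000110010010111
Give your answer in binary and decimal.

Apply & to each column (1 only where both bits are 1):
  10100001001000101101
& 11001000110010010111
----------------------
  10000000000000000101

Answer: 10000000000000000101 (524293)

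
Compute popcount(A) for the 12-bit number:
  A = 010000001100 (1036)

010000001100
1-bits at positions (from bit 0 = LSB): 2, 3, 10
Count = 3

Answer: 3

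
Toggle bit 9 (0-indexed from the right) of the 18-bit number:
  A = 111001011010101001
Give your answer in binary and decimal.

Mask = 1 << 9 = 000000001000000000
Bit 9 of A is 1; XOR with the mask flips it to 0.
  111001011010101001
^ 000000001000000000
--------------------
  111001010010101001

Answer: 111001010010101001 (234665)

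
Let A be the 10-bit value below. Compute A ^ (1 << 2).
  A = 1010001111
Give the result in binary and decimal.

Mask = 1 << 2 = 0000000100
Bit 2 of A is 1; XOR with the mask flips it to 0.
  1010001111
^ 0000000100
------------
  1010001011

Answer: 1010001011 (651)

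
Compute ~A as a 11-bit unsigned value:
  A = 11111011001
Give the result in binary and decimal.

Flip each bit (0->1, 1->0):
  11111011001
  00000100110

Answer: 00000100110 (38)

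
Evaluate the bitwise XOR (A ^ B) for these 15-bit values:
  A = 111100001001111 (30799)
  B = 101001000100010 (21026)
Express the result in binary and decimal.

Apply ^ to each column (1 where bits differ):
  111100001001111
^ 101001000100010
-----------------
  010101001101101

Answer: 010101001101101 (10861)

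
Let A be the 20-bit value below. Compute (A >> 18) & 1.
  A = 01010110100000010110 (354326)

Bit 18 is the 19th from the right.
  01010110100000010110
   ^
That bit is 1.

Answer: 1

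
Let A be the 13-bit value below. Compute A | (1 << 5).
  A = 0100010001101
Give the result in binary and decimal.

Mask = 1 << 5 = 0000000100000
Bit 5 of A is 0, so OR-ing with the mask flips it to 1.
  0100010001101
| 0000000100000
---------------
  0100010101101

Answer: 0100010101101 (2221)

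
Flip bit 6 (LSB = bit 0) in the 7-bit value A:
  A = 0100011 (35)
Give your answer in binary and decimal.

Mask = 1 << 6 = 1000000
Bit 6 of A is 0; XOR with the mask flips it to 1.
  0100011
^ 1000000
---------
  1100011

Answer: 1100011 (99)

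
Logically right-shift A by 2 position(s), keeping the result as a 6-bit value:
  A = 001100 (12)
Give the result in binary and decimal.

Logical shift right by 2: drop the bottom 2 bit(s), prepend 2 zero(s) on the left.
  001100  ->  keep [0011], discard [00], prepend 00
= 000011

Answer: 000011 (3)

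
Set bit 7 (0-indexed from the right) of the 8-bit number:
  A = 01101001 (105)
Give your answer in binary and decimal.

Mask = 1 << 7 = 10000000
Bit 7 of A is 0, so OR-ing with the mask flips it to 1.
  01101001
| 10000000
----------
  11101001

Answer: 11101001 (233)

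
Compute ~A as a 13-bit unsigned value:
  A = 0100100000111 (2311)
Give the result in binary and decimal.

Flip each bit (0->1, 1->0):
  0100100000111
  1011011111000

Answer: 1011011111000 (5880)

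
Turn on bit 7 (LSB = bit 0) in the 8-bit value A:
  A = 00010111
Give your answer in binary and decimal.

Mask = 1 << 7 = 10000000
Bit 7 of A is 0, so OR-ing with the mask flips it to 1.
  00010111
| 10000000
----------
  10010111

Answer: 10010111 (151)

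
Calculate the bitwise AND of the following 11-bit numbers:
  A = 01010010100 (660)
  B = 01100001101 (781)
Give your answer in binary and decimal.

Apply & to each column (1 only where both bits are 1):
  01010010100
& 01100001101
-------------
  01000000100

Answer: 01000000100 (516)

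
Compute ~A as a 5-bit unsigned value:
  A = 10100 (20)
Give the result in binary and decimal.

Flip each bit (0->1, 1->0):
  10100
  01011

Answer: 01011 (11)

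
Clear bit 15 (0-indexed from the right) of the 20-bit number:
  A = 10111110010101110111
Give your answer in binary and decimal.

Mask = ~(1 << 15) = 11110111111111111111
Bit 15 of A is 1, so AND-ing with the mask clears it to 0.
  10111110010101110111
& 11110111111111111111
----------------------
  10110110010101110111

Answer: 10110110010101110111 (746871)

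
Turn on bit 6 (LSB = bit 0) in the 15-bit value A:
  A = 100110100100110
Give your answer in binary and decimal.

Mask = 1 << 6 = 000000001000000
Bit 6 of A is 0, so OR-ing with the mask flips it to 1.
  100110100100110
| 000000001000000
-----------------
  100110101100110

Answer: 100110101100110 (19814)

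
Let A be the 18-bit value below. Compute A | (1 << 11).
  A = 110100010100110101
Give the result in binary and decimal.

Mask = 1 << 11 = 000000100000000000
Bit 11 of A is 0, so OR-ing with the mask flips it to 1.
  110100010100110101
| 000000100000000000
--------------------
  110100110100110101

Answer: 110100110100110101 (216373)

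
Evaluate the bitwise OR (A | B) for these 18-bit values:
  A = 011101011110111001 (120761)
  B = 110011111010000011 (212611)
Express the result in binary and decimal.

Apply | to each column (1 where either bit is 1):
  011101011110111001
| 110011111010000011
--------------------
  111111111110111011

Answer: 111111111110111011 (262075)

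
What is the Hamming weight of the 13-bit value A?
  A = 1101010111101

1101010111101
1-bits at positions (from bit 0 = LSB): 0, 2, 3, 4, 5, 7, 9, 11, 12
Count = 9

Answer: 9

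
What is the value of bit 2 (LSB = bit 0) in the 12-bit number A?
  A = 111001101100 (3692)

Bit 2 is the 3rd from the right.
  111001101100
           ^
That bit is 1.

Answer: 1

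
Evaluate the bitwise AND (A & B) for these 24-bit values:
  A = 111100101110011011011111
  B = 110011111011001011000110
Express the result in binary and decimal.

Apply & to each column (1 only where both bits are 1):
  111100101110011011011111
& 110011111011001011000110
--------------------------
  110000101010001011000110

Answer: 110000101010001011000110 (12755654)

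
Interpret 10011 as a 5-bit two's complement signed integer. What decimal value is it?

MSB is 1, so the value is negative. Find the magnitude:
1. Invert bits:  01100
2. Add 1:        01101  = 13
3. Apply sign:   -13

Answer: -13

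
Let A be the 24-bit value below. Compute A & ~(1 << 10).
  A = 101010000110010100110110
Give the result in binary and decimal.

Mask = ~(1 << 10) = 111111111111101111111111
Bit 10 of A is 1, so AND-ing with the mask clears it to 0.
  101010000110010100110110
& 111111111111101111111111
--------------------------
  101010000110000100110110

Answer: 101010000110000100110110 (11034934)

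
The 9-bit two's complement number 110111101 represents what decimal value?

MSB is 1, so the value is negative. Find the magnitude:
1. Invert bits:  001000010
2. Add 1:        001000011  = 67
3. Apply sign:   -67

Answer: -67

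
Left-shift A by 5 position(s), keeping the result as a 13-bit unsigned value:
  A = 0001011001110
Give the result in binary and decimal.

Shift left by 5: drop the top 5 bit(s), append 5 zero(s) on the right.
  0001011001110  ->  discard [00010], keep [11001110], append 00000
= 1100111000000

Answer: 1100111000000 (6592)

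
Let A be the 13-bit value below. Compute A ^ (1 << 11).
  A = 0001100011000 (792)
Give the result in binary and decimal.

Mask = 1 << 11 = 0100000000000
Bit 11 of A is 0; XOR with the mask flips it to 1.
  0001100011000
^ 0100000000000
---------------
  0101100011000

Answer: 0101100011000 (2840)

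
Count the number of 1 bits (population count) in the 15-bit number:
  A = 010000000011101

010000000011101
1-bits at positions (from bit 0 = LSB): 0, 2, 3, 4, 13
Count = 5

Answer: 5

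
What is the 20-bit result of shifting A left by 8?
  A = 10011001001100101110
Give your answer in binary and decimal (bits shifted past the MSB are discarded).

Shift left by 8: drop the top 8 bit(s), append 8 zero(s) on the right.
  10011001001100101110  ->  discard [10011001], keep [001100101110], append 00000000
= 00110010111000000000

Answer: 00110010111000000000 (208384)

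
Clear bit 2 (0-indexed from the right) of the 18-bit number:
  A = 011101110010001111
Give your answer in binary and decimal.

Mask = ~(1 << 2) = 111111111111111011
Bit 2 of A is 1, so AND-ing with the mask clears it to 0.
  011101110010001111
& 111111111111111011
--------------------
  011101110010001011

Answer: 011101110010001011 (121995)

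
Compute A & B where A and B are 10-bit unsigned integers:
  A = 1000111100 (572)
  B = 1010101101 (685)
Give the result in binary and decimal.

Apply & to each column (1 only where both bits are 1):
  1000111100
& 1010101101
------------
  1000101100

Answer: 1000101100 (556)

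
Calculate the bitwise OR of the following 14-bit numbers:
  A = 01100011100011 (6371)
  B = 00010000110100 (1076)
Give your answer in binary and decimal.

Apply | to each column (1 where either bit is 1):
  01100011100011
| 00010000110100
----------------
  01110011110111

Answer: 01110011110111 (7415)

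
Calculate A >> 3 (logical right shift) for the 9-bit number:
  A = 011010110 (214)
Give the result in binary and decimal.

Logical shift right by 3: drop the bottom 3 bit(s), prepend 3 zero(s) on the left.
  011010110  ->  keep [011010], discard [110], prepend 000
= 000011010

Answer: 000011010 (26)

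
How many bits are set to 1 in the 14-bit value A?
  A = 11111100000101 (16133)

11111100000101
1-bits at positions (from bit 0 = LSB): 0, 2, 8, 9, 10, 11, 12, 13
Count = 8

Answer: 8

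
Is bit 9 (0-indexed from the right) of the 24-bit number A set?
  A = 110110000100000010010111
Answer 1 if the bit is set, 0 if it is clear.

Bit 9 is the 10th from the right.
  110110000100000010010111
                ^
That bit is 0.

Answer: 0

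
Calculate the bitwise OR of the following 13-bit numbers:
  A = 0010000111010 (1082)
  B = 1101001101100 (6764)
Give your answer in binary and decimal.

Apply | to each column (1 where either bit is 1):
  0010000111010
| 1101001101100
---------------
  1111001111110

Answer: 1111001111110 (7806)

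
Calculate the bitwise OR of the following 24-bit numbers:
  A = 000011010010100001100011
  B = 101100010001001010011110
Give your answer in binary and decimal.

Apply | to each column (1 where either bit is 1):
  000011010010100001100011
| 101100010001001010011110
--------------------------
  101111010011101011111111

Answer: 101111010011101011111111 (12401407)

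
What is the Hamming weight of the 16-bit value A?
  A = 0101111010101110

0101111010101110
1-bits at positions (from bit 0 = LSB): 1, 2, 3, 5, 7, 9, 10, 11, 12, 14
Count = 10

Answer: 10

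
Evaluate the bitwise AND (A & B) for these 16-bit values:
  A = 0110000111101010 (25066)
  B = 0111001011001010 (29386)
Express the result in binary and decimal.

Apply & to each column (1 only where both bits are 1):
  0110000111101010
& 0111001011001010
------------------
  0110000011001010

Answer: 0110000011001010 (24778)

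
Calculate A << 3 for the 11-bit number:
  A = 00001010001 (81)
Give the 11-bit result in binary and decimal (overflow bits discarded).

Shift left by 3: drop the top 3 bit(s), append 3 zero(s) on the right.
  00001010001  ->  discard [000], keep [01010001], append 000
= 01010001000

Answer: 01010001000 (648)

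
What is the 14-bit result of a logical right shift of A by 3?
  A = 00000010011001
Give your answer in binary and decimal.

Logical shift right by 3: drop the bottom 3 bit(s), prepend 3 zero(s) on the left.
  00000010011001  ->  keep [00000010011], discard [001], prepend 000
= 00000000010011

Answer: 00000000010011 (19)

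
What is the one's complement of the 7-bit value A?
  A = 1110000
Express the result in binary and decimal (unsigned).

Flip each bit (0->1, 1->0):
  1110000
  0001111

Answer: 0001111 (15)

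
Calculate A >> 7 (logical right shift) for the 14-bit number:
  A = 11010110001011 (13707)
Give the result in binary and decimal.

Logical shift right by 7: drop the bottom 7 bit(s), prepend 7 zero(s) on the left.
  11010110001011  ->  keep [1101011], discard [0001011], prepend 0000000
= 00000001101011

Answer: 00000001101011 (107)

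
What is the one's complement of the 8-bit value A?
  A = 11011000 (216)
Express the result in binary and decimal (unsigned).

Flip each bit (0->1, 1->0):
  11011000
  00100111

Answer: 00100111 (39)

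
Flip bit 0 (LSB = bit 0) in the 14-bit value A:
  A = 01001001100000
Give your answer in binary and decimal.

Mask = 1 << 0 = 00000000000001
Bit 0 of A is 0; XOR with the mask flips it to 1.
  01001001100000
^ 00000000000001
----------------
  01001001100001

Answer: 01001001100001 (4705)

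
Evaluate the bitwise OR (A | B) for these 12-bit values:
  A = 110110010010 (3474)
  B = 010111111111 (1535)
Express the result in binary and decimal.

Apply | to each column (1 where either bit is 1):
  110110010010
| 010111111111
--------------
  110111111111

Answer: 110111111111 (3583)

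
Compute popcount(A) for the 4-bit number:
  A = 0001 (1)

0001
1-bits at positions (from bit 0 = LSB): 0
Count = 1

Answer: 1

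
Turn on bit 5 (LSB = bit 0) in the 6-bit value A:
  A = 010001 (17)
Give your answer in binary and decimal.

Mask = 1 << 5 = 100000
Bit 5 of A is 0, so OR-ing with the mask flips it to 1.
  010001
| 100000
--------
  110001

Answer: 110001 (49)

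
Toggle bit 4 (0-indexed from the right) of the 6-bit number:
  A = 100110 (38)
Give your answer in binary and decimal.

Mask = 1 << 4 = 010000
Bit 4 of A is 0; XOR with the mask flips it to 1.
  100110
^ 010000
--------
  110110

Answer: 110110 (54)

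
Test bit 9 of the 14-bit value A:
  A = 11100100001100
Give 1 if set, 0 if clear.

Bit 9 is the 10th from the right.
  11100100001100
      ^
That bit is 0.

Answer: 0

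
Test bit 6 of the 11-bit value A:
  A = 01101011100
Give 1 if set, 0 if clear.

Bit 6 is the 7th from the right.
  01101011100
      ^
That bit is 1.

Answer: 1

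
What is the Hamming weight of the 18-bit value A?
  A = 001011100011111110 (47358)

001011100011111110
1-bits at positions (from bit 0 = LSB): 1, 2, 3, 4, 5, 6, 7, 11, 12, 13, 15
Count = 11

Answer: 11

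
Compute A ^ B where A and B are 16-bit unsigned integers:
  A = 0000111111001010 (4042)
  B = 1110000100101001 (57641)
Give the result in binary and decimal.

Apply ^ to each column (1 where bits differ):
  0000111111001010
^ 1110000100101001
------------------
  1110111011100011

Answer: 1110111011100011 (61155)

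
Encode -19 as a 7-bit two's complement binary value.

1. Binary of +19:  0010011
2. Invert bits:     1101100
3. Add 1:           1101101

Answer: 1101101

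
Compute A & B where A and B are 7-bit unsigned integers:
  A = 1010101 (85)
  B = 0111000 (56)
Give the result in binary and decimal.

Apply & to each column (1 only where both bits are 1):
  1010101
& 0111000
---------
  0010000

Answer: 0010000 (16)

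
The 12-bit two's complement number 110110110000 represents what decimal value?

MSB is 1, so the value is negative. Find the magnitude:
1. Invert bits:  001001001111
2. Add 1:        001001010000  = 592
3. Apply sign:   -592

Answer: -592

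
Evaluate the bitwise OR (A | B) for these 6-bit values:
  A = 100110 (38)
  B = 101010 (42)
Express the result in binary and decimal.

Apply | to each column (1 where either bit is 1):
  100110
| 101010
--------
  101110

Answer: 101110 (46)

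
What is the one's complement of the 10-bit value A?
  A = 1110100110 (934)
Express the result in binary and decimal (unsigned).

Flip each bit (0->1, 1->0):
  1110100110
  0001011001

Answer: 0001011001 (89)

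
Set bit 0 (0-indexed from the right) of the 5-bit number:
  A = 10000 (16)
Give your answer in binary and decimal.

Mask = 1 << 0 = 00001
Bit 0 of A is 0, so OR-ing with the mask flips it to 1.
  10000
| 00001
-------
  10001

Answer: 10001 (17)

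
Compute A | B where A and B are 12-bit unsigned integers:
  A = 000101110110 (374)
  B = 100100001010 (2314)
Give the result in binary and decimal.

Apply | to each column (1 where either bit is 1):
  000101110110
| 100100001010
--------------
  100101111110

Answer: 100101111110 (2430)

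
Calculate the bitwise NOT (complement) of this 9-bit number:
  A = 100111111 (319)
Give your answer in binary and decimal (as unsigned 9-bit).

Flip each bit (0->1, 1->0):
  100111111
  011000000

Answer: 011000000 (192)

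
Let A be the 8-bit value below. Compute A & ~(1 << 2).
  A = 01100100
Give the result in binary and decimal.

Mask = ~(1 << 2) = 11111011
Bit 2 of A is 1, so AND-ing with the mask clears it to 0.
  01100100
& 11111011
----------
  01100000

Answer: 01100000 (96)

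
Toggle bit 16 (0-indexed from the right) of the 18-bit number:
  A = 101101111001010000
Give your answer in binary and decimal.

Mask = 1 << 16 = 010000000000000000
Bit 16 of A is 0; XOR with the mask flips it to 1.
  101101111001010000
^ 010000000000000000
--------------------
  111101111001010000

Answer: 111101111001010000 (253520)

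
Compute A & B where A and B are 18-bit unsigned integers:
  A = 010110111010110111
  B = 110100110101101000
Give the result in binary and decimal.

Apply & to each column (1 only where both bits are 1):
  010110111010110111
& 110100110101101000
--------------------
  010100110000100000

Answer: 010100110000100000 (85024)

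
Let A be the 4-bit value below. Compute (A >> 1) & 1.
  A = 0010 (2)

Bit 1 is the 2nd from the right.
  0010
    ^
That bit is 1.

Answer: 1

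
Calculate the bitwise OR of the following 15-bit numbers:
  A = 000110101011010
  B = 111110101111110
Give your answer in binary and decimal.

Apply | to each column (1 where either bit is 1):
  000110101011010
| 111110101111110
-----------------
  111110101111110

Answer: 111110101111110 (32126)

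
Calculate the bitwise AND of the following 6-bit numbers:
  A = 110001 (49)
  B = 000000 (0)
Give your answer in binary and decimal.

Apply & to each column (1 only where both bits are 1):
  110001
& 000000
--------
  000000

Answer: 000000 (0)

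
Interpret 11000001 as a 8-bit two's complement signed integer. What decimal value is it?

MSB is 1, so the value is negative. Find the magnitude:
1. Invert bits:  00111110
2. Add 1:        00111111  = 63
3. Apply sign:   -63

Answer: -63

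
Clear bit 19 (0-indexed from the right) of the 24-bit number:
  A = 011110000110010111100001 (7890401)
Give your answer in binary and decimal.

Mask = ~(1 << 19) = 111101111111111111111111
Bit 19 of A is 1, so AND-ing with the mask clears it to 0.
  011110000110010111100001
& 111101111111111111111111
--------------------------
  011100000110010111100001

Answer: 011100000110010111100001 (7366113)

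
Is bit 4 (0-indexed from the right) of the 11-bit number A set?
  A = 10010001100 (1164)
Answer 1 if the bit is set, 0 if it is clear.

Bit 4 is the 5th from the right.
  10010001100
        ^
That bit is 0.

Answer: 0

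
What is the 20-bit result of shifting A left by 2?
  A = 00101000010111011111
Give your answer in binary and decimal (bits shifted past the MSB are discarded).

Shift left by 2: drop the top 2 bit(s), append 2 zero(s) on the right.
  00101000010111011111  ->  discard [00], keep [101000010111011111], append 00
= 10100001011101111100

Answer: 10100001011101111100 (661372)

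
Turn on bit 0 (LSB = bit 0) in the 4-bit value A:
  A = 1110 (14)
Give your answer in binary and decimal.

Mask = 1 << 0 = 0001
Bit 0 of A is 0, so OR-ing with the mask flips it to 1.
  1110
| 0001
------
  1111

Answer: 1111 (15)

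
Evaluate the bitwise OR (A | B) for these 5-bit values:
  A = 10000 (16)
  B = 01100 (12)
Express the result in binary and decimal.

Apply | to each column (1 where either bit is 1):
  10000
| 01100
-------
  11100

Answer: 11100 (28)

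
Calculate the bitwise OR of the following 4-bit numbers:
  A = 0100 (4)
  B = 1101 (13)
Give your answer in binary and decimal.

Apply | to each column (1 where either bit is 1):
  0100
| 1101
------
  1101

Answer: 1101 (13)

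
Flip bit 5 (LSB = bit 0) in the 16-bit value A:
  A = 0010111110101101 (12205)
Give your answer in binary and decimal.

Mask = 1 << 5 = 0000000000100000
Bit 5 of A is 1; XOR with the mask flips it to 0.
  0010111110101101
^ 0000000000100000
------------------
  0010111110001101

Answer: 0010111110001101 (12173)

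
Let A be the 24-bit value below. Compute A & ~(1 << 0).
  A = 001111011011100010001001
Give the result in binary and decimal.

Mask = ~(1 << 0) = 111111111111111111111110
Bit 0 of A is 1, so AND-ing with the mask clears it to 0.
  001111011011100010001001
& 111111111111111111111110
--------------------------
  001111011011100010001000

Answer: 001111011011100010001000 (4044936)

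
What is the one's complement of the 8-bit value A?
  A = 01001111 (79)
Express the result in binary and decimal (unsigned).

Flip each bit (0->1, 1->0):
  01001111
  10110000

Answer: 10110000 (176)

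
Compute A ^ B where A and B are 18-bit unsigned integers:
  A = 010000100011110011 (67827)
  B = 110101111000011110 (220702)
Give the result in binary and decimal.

Apply ^ to each column (1 where bits differ):
  010000100011110011
^ 110101111000011110
--------------------
  100101011011101101

Answer: 100101011011101101 (153325)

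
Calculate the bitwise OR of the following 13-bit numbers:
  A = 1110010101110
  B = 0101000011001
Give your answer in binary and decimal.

Apply | to each column (1 where either bit is 1):
  1110010101110
| 0101000011001
---------------
  1111010111111

Answer: 1111010111111 (7871)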